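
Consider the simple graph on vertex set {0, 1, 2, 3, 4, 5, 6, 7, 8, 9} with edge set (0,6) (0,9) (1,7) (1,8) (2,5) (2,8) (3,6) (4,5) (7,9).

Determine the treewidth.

A width-1 tree decomposition is:
Bags: B1 = {3, 6}  B2 = {0, 6}  B3 = {0, 9}  B4 = {7, 9}  B5 = {1, 7}  B6 = {1, 8}  B7 = {2, 8}  B8 = {2, 5}  B9 = {4, 5}
Tree: B1–B2, B2–B3, B3–B4, B4–B5, B5–B6, B6–B7, B7–B8, B8–B9
Every bag has size at most 2, so the width is 2 − 1 = 1 and tw(G) ≤ 1. Since G has at least one edge (e.g. 3–6), it is not an edgeless graph, so tw(G) ≥ 1. Therefore the treewidth is 1.

1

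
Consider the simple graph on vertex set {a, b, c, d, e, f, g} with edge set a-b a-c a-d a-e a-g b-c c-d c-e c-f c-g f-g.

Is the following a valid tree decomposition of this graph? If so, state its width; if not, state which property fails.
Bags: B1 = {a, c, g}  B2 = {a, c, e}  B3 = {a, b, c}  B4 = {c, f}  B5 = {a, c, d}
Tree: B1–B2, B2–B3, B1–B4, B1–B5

A tree decomposition must satisfy three properties: every vertex lies in some bag; for every edge, both endpoints lie together in some bag; and for every vertex, the bags containing it form a connected subtree. Here edge (g,f) lies in no bag, so the decomposition is invalid.

No — edge (g,f) lies in no bag.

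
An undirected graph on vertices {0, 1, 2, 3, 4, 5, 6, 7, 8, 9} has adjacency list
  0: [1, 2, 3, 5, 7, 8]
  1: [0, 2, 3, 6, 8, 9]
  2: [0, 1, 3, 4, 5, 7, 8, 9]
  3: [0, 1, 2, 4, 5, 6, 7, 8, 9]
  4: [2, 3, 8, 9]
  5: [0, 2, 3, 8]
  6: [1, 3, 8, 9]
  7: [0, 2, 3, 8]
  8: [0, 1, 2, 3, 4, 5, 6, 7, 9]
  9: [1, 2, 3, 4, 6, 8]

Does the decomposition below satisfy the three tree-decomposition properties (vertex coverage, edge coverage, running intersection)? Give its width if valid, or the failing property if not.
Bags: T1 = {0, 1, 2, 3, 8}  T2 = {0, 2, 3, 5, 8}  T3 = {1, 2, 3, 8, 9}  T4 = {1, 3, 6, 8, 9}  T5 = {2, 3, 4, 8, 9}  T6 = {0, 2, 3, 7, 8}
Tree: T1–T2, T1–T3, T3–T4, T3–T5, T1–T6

Yes; width 4.

Vertex coverage: the bags together contain {0, 1, 2, 3, 4, 5, 6, 7, 8, 9}, the full vertex set. Edge coverage: each edge of G has both endpoints in at least one bag. Running intersection: for every vertex, the bags containing it form a connected subtree. All three properties hold, so this is a valid tree decomposition of width max|bag| − 1 = 4, and hence tw(G) ≤ 4.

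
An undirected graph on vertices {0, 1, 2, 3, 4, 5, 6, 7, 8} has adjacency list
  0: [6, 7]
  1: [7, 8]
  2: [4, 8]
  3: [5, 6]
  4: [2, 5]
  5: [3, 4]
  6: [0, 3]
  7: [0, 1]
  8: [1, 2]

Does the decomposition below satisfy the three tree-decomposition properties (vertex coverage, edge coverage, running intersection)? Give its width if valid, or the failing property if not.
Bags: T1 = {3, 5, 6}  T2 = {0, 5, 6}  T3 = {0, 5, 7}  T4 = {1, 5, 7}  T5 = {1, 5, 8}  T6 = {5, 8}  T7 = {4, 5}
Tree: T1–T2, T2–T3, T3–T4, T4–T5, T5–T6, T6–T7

A tree decomposition must satisfy three properties: every vertex lies in some bag; for every edge, both endpoints lie together in some bag; and for every vertex, the bags containing it form a connected subtree. Here vertex 2 appears in no bag, so the decomposition is invalid.

No — vertex 2 appears in no bag.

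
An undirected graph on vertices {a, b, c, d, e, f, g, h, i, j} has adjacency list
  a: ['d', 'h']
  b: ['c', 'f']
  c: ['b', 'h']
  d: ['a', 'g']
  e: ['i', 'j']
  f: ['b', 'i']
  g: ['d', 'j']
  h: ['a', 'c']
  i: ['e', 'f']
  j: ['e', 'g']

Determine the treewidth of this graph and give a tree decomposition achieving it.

The largest bag has 3 vertices, giving width 2; this decomposition certifies tw(G) ≤ 2. Since f–b–c–h–a–d–g–j–e–i–f is a cycle in G, G is not acyclic. Forests are exactly the graphs of treewidth ≤ 1, so tw(G) ≥ 2. The upper and lower bounds meet at 2, so that is the treewidth.

Treewidth 2.
One such decomposition:
Bags: B1 = {b, c, f}  B2 = {c, f, h}  B3 = {a, f, h}  B4 = {a, d, f}  B5 = {d, f, g}  B6 = {f, g, j}  B7 = {e, f, j}  B8 = {e, f, i}
Tree: B1–B2, B2–B3, B3–B4, B4–B5, B5–B6, B6–B7, B7–B8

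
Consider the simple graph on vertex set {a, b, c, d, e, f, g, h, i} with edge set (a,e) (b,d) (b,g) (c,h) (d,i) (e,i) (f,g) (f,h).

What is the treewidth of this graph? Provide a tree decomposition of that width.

The largest bag has 2 vertices, giving width 1; this decomposition certifies tw(G) ≤ 1. G has an edge, so its treewidth is at least 1. The upper and lower bounds meet at 1, so that is the treewidth.

Treewidth 1.
One optimal decomposition is:
Bags: B1 = {c, h}  B2 = {f, h}  B3 = {f, g}  B4 = {b, g}  B5 = {b, d}  B6 = {d, i}  B7 = {e, i}  B8 = {a, e}
Tree: B1–B2, B2–B3, B3–B4, B4–B5, B5–B6, B6–B7, B7–B8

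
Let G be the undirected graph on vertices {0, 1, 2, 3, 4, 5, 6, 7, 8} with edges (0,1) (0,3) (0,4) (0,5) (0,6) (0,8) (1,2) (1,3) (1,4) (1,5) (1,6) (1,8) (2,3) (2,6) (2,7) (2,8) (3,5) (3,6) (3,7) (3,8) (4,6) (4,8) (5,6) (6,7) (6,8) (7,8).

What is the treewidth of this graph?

4

A width-4 tree decomposition is:
Bags: B1 = {0, 1, 3, 6, 8}  B2 = {1, 2, 3, 6, 8}  B3 = {2, 3, 6, 7, 8}  B4 = {0, 1, 4, 6, 8}  B5 = {0, 1, 3, 5, 6}
Tree: B1–B2, B2–B3, B1–B4, B1–B5
Every bag has size at most 5, so the width is 5 − 1 = 4 and tw(G) ≤ 4. On the other hand G contains the 5-clique {0, 1, 3, 6, 8}. A clique must lie in a single bag of any decomposition, so no decomposition can have width below 4. Hence tw(G) = 4 exactly.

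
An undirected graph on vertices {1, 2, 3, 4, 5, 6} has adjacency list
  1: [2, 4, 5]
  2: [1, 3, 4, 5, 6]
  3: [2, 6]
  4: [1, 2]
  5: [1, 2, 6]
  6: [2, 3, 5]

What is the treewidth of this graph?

A width-2 tree decomposition is:
Bags: B1 = {2, 5, 6}  B2 = {1, 2, 5}  B3 = {1, 2, 4}  B4 = {2, 3, 6}
Tree: B1–B2, B2–B3, B1–B4
Each bag holds 3 vertices, so the decomposition has width 2, which upper-bounds the treewidth. For the lower bound, the 3 vertices {1, 2, 4} are pairwise adjacent, and any tree decomposition puts a clique entirely inside one bag — forcing width ≥ 2. The upper and lower bounds meet at 2, so that is the treewidth.

2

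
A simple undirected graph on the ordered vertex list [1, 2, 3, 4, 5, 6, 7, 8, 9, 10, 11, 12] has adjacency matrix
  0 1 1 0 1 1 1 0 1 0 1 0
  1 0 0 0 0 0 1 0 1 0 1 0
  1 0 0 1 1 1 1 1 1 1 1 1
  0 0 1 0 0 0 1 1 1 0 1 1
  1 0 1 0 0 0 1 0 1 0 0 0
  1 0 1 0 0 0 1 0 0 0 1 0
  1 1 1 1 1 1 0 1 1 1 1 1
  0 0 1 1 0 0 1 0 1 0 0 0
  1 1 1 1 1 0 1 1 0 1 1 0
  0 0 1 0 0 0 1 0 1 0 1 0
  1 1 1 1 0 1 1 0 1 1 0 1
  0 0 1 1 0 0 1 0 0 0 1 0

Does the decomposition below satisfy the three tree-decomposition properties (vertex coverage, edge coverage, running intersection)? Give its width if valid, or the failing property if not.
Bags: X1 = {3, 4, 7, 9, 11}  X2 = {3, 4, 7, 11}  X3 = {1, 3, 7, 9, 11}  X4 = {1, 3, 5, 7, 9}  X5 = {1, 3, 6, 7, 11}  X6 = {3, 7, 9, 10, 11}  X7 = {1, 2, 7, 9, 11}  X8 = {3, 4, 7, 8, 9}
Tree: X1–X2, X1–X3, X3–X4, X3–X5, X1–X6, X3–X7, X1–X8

A tree decomposition must satisfy three properties: every vertex lies in some bag; for every edge, both endpoints lie together in some bag; and for every vertex, the bags containing it form a connected subtree. Here vertex 12 appears in no bag, so the decomposition is invalid.

No — vertex 12 appears in no bag.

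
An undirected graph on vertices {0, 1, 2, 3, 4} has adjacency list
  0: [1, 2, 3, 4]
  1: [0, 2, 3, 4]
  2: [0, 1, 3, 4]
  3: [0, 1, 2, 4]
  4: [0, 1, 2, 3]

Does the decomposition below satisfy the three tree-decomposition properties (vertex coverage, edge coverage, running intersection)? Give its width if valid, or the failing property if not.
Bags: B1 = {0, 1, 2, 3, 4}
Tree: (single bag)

Yes; width 4.

Vertex coverage: the bags together contain {0, 1, 2, 3, 4}, the full vertex set. Edge coverage: each edge of G has both endpoints in at least one bag. Running intersection: for every vertex, the bags containing it form a connected subtree. All three properties hold, so this is a valid tree decomposition of width max|bag| − 1 = 4, and hence tw(G) ≤ 4.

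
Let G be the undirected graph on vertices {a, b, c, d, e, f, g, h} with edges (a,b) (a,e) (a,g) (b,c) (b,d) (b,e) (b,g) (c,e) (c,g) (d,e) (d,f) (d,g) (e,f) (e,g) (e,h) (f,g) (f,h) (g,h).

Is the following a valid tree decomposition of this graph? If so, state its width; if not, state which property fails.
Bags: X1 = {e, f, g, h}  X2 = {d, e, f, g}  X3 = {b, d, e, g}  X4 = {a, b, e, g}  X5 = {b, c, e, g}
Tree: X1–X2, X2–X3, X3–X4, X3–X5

Yes; width 3.

Every vertex of G appears in some bag (union = {a, b, c, d, e, f, g, h}); every edge is covered by a bag; and for each vertex v the set of bags containing v is connected in the bag tree. The decomposition is therefore valid. The largest bag has 4 vertices, so the width is 3.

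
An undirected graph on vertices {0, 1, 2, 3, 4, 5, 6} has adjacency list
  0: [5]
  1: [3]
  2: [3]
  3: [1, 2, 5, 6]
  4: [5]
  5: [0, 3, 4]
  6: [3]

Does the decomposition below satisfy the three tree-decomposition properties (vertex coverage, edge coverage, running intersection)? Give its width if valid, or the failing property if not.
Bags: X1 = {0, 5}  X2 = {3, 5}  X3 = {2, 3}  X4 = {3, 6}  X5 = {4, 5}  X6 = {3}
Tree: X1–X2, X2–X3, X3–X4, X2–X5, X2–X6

No — vertex 1 appears in no bag.

A tree decomposition must satisfy three properties: every vertex lies in some bag; for every edge, both endpoints lie together in some bag; and for every vertex, the bags containing it form a connected subtree. Here vertex 1 appears in no bag, so the decomposition is invalid.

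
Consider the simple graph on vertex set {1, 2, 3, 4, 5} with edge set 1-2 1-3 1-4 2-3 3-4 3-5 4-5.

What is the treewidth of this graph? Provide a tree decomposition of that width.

Treewidth 2.
Bags: B1 = {1, 2, 3}  B2 = {1, 3, 4}  B3 = {3, 4, 5}
Tree: B1–B2, B2–B3

Each bag holds 3 vertices, so the decomposition has width 2, which upper-bounds the treewidth. On the other hand G contains the 3-clique {1, 2, 3}. A clique must lie in a single bag of any decomposition, so no decomposition can have width below 2. Combining the bounds, tw(G) = 2.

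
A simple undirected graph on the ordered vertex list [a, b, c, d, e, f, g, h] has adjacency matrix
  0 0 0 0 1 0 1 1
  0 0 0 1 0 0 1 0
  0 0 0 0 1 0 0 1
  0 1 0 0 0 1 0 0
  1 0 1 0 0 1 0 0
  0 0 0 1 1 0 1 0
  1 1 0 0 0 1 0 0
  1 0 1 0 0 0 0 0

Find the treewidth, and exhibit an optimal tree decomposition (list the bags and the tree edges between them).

Every bag has size at most 3, so the width is 3 − 1 = 2 and tw(G) ≤ 2. Since h–c–e–a–h is a cycle in G, G is not acyclic. Forests are exactly the graphs of treewidth ≤ 1, so tw(G) ≥ 2. Combining the bounds, tw(G) = 2.

Treewidth 2.
One optimal decomposition is:
Bags: B1 = {a, c, h}  B2 = {a, c, e}  B3 = {a, e, g}  B4 = {e, f, g}  B5 = {b, f, g}  B6 = {b, d, f}
Tree: B1–B2, B2–B3, B3–B4, B4–B5, B5–B6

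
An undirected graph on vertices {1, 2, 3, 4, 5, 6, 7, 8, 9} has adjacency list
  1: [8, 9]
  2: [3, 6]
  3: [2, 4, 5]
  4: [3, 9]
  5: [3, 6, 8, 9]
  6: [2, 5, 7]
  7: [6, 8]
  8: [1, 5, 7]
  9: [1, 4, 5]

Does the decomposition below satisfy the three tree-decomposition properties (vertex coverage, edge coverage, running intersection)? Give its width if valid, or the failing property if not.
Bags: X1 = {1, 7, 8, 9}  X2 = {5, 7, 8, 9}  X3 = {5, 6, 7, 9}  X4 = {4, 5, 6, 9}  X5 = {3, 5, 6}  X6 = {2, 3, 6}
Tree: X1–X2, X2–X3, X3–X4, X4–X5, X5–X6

No — edge (4,3) lies in no bag.

A tree decomposition must satisfy three properties: every vertex lies in some bag; for every edge, both endpoints lie together in some bag; and for every vertex, the bags containing it form a connected subtree. Here edge (4,3) lies in no bag, so the decomposition is invalid.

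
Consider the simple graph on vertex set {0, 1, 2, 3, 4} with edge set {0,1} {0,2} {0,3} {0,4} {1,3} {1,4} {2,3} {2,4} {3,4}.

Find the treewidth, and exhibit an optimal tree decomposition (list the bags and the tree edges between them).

Treewidth 3.
One such decomposition:
Bags: B1 = {0, 1, 3, 4}  B2 = {0, 2, 3, 4}
Tree: B1–B2

Each bag holds 4 vertices, so the decomposition has width 3, which upper-bounds the treewidth. On the other hand G contains the 4-clique {0, 1, 3, 4}. A clique must lie in a single bag of any decomposition, so no decomposition can have width below 3. The upper and lower bounds meet at 3, so that is the treewidth.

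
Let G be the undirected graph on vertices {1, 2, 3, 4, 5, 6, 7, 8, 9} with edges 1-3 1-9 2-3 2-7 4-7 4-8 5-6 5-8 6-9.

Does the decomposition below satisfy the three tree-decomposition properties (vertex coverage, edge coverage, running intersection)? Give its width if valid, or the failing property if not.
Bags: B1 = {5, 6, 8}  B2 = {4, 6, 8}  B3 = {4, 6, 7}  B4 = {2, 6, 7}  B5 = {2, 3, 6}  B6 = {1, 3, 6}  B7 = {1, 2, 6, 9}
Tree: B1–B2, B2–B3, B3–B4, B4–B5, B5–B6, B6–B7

A tree decomposition must satisfy three properties: every vertex lies in some bag; for every edge, both endpoints lie together in some bag; and for every vertex, the bags containing it form a connected subtree. Here bags containing vertex 2 are not connected in the tree, so the decomposition is invalid.

No — bags containing vertex 2 are not connected in the tree.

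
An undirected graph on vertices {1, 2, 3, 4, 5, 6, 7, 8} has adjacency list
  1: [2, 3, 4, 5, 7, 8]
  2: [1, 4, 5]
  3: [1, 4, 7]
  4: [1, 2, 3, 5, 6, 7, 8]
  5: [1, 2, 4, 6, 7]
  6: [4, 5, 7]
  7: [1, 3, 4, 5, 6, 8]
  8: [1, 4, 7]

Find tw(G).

A width-3 tree decomposition is:
Bags: B1 = {1, 4, 5, 7}  B2 = {1, 3, 4, 7}  B3 = {1, 4, 7, 8}  B4 = {4, 5, 6, 7}  B5 = {1, 2, 4, 5}
Tree: B1–B2, B1–B3, B1–B4, B1–B5
The largest bag has 4 vertices, giving width 3; this decomposition certifies tw(G) ≤ 3. For the lower bound, the 4 vertices {1, 2, 4, 5} are pairwise adjacent, and any tree decomposition puts a clique entirely inside one bag — forcing width ≥ 3. Combining the bounds, tw(G) = 3.

3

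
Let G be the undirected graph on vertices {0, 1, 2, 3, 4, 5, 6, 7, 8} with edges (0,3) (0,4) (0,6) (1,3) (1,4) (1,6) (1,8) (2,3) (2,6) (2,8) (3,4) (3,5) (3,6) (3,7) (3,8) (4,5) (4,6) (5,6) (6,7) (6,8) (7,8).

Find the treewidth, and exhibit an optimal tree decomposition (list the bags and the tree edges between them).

The largest bag has 4 vertices, giving width 3; this decomposition certifies tw(G) ≤ 3. On the other hand G contains the 4-clique {1, 3, 6, 8}. A clique must lie in a single bag of any decomposition, so no decomposition can have width below 3. Combining the bounds, tw(G) = 3.

Treewidth 3.
One such decomposition:
Bags: B1 = {1, 3, 6, 8}  B2 = {1, 3, 4, 6}  B3 = {3, 4, 5, 6}  B4 = {2, 3, 6, 8}  B5 = {3, 6, 7, 8}  B6 = {0, 3, 4, 6}
Tree: B1–B2, B2–B3, B1–B4, B4–B5, B3–B6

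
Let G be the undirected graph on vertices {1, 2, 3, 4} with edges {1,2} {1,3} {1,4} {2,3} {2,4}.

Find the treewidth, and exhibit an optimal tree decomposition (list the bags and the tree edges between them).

Treewidth 2.
Bags: B1 = {1, 2, 3}  B2 = {1, 2, 4}
Tree: B1–B2

Every bag has size at most 3, so the width is 3 − 1 = 2 and tw(G) ≤ 2. Conversely, {1, 2, 3} is a clique of size 3, and the vertices of any clique must share a bag in every tree decomposition; so some bag has ≥ 3 vertices and tw(G) ≥ 2. Therefore the treewidth is 2.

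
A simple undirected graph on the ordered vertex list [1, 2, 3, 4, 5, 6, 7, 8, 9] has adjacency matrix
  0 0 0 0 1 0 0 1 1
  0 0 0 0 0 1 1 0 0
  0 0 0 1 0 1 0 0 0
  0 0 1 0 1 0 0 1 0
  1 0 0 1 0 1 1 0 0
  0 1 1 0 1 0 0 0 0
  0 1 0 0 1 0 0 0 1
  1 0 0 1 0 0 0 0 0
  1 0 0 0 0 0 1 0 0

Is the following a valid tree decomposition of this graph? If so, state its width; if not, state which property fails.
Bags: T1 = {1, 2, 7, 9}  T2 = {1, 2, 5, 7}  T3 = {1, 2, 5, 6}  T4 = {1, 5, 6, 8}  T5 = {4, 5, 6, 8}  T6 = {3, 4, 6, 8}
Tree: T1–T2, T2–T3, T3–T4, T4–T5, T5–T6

Yes; width 3.

Vertex coverage: the bags together contain {1, 2, 3, 4, 5, 6, 7, 8, 9}, the full vertex set. Edge coverage: each edge of G has both endpoints in at least one bag. Running intersection: for every vertex, the bags containing it form a connected subtree. All three properties hold, so this is a valid tree decomposition of width max|bag| − 1 = 3, and hence tw(G) ≤ 3.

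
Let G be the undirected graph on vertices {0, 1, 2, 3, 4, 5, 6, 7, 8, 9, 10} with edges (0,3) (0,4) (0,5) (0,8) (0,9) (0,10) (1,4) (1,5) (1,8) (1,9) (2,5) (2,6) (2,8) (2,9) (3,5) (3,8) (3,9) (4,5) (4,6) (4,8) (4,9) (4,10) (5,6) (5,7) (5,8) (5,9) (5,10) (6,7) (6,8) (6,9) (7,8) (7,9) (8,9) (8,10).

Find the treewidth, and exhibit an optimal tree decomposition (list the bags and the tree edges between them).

The largest bag has 5 vertices, giving width 4; this decomposition certifies tw(G) ≤ 4. On the other hand G contains the 5-clique {2, 5, 6, 8, 9}. A clique must lie in a single bag of any decomposition, so no decomposition can have width below 4. Combining the bounds, tw(G) = 4.

Treewidth 4.
One optimal decomposition is:
Bags: B1 = {0, 4, 5, 8, 9}  B2 = {0, 4, 5, 8, 10}  B3 = {4, 5, 6, 8, 9}  B4 = {5, 6, 7, 8, 9}  B5 = {2, 5, 6, 8, 9}  B6 = {0, 3, 5, 8, 9}  B7 = {1, 4, 5, 8, 9}
Tree: B1–B2, B1–B3, B3–B4, B4–B5, B1–B6, B1–B7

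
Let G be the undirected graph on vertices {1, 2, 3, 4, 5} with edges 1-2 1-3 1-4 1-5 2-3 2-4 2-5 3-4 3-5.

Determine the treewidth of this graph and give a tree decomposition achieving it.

Every bag has size at most 4, so the width is 4 − 1 = 3 and tw(G) ≤ 3. On the other hand G contains the 4-clique {1, 2, 3, 4}. A clique must lie in a single bag of any decomposition, so no decomposition can have width below 3. The upper and lower bounds meet at 3, so that is the treewidth.

Treewidth 3.
One such decomposition:
Bags: B1 = {1, 2, 3, 4}  B2 = {1, 2, 3, 5}
Tree: B1–B2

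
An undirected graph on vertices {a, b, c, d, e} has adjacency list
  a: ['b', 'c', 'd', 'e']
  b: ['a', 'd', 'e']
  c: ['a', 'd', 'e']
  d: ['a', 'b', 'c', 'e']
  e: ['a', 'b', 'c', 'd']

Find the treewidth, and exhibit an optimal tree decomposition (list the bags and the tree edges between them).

Treewidth 3.
Bags: B1 = {a, c, d, e}  B2 = {a, b, d, e}
Tree: B1–B2

Every bag has size at most 4, so the width is 4 − 1 = 3 and tw(G) ≤ 3. On the other hand G contains the 4-clique {a, c, d, e}. A clique must lie in a single bag of any decomposition, so no decomposition can have width below 3. Therefore the treewidth is 3.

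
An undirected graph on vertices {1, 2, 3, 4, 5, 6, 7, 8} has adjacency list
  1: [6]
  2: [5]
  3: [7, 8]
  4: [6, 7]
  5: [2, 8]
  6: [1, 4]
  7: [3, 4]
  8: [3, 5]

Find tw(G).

1

A width-1 tree decomposition is:
Bags: B1 = {2, 5}  B2 = {5, 8}  B3 = {3, 8}  B4 = {3, 7}  B5 = {4, 7}  B6 = {4, 6}  B7 = {1, 6}
Tree: B1–B2, B2–B3, B3–B4, B4–B5, B5–B6, B6–B7
Every bag has size at most 2, so the width is 2 − 1 = 1 and tw(G) ≤ 1. Since G has at least one edge (e.g. 2–5), it is not an edgeless graph, so tw(G) ≥ 1. Combining the bounds, tw(G) = 1.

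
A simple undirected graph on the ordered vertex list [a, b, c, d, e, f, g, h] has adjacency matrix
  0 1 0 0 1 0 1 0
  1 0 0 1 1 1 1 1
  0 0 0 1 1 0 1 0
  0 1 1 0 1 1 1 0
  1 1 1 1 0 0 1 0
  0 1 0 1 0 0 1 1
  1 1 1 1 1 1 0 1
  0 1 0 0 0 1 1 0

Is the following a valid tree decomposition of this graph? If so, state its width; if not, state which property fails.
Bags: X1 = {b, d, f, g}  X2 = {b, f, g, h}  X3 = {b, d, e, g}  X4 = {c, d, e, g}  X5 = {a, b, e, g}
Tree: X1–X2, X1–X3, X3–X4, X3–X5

Yes; width 3.

Every vertex of G appears in some bag (union = {a, b, c, d, e, f, g, h}); every edge is covered by a bag; and for each vertex v the set of bags containing v is connected in the bag tree. The decomposition is therefore valid. The largest bag has 4 vertices, so the width is 3.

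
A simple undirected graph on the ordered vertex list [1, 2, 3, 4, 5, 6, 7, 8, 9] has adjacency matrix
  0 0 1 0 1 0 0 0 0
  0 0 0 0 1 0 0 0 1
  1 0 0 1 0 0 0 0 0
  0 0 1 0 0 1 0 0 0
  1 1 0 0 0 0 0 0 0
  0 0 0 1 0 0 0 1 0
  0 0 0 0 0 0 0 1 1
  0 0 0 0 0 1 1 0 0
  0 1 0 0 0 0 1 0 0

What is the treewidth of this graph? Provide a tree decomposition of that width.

The largest bag has 3 vertices, giving width 2; this decomposition certifies tw(G) ≤ 2. For the lower bound, G contains the cycle 5–1–3–4–6–8–7–9–2–5, so G is not a forest; only forests have treewidth ≤ 1, hence tw(G) ≥ 2. Combining the bounds, tw(G) = 2.

Treewidth 2.
One optimal decomposition is:
Bags: B1 = {1, 3, 5}  B2 = {3, 4, 5}  B3 = {4, 5, 6}  B4 = {5, 6, 8}  B5 = {5, 7, 8}  B6 = {5, 7, 9}  B7 = {2, 5, 9}
Tree: B1–B2, B2–B3, B3–B4, B4–B5, B5–B6, B6–B7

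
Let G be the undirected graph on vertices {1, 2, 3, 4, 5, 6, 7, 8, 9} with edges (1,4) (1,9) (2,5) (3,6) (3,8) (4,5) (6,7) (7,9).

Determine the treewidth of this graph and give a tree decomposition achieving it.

Every bag has size at most 2, so the width is 2 − 1 = 1 and tw(G) ≤ 1. Any graph with an edge has treewidth ≥ 1, and G has the edge 8–3. The upper and lower bounds meet at 1, so that is the treewidth.

Treewidth 1.
One optimal decomposition is:
Bags: B1 = {3, 8}  B2 = {3, 6}  B3 = {6, 7}  B4 = {7, 9}  B5 = {1, 9}  B6 = {1, 4}  B7 = {4, 5}  B8 = {2, 5}
Tree: B1–B2, B2–B3, B3–B4, B4–B5, B5–B6, B6–B7, B7–B8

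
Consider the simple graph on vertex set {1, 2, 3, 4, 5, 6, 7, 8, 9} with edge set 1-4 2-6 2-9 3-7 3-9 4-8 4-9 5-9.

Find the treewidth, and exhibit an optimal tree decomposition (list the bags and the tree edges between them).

The largest bag has 2 vertices, giving width 1; this decomposition certifies tw(G) ≤ 1. Since G has at least one edge (e.g. 4–9), it is not an edgeless graph, so tw(G) ≥ 1. Therefore the treewidth is 1.

Treewidth 1.
One such decomposition:
Bags: B1 = {4, 9}  B2 = {3, 9}  B3 = {5, 9}  B4 = {3, 7}  B5 = {4, 8}  B6 = {1, 4}  B7 = {2, 9}  B8 = {2, 6}
Tree: B1–B2, B1–B3, B2–B4, B1–B5, B5–B6, B2–B7, B7–B8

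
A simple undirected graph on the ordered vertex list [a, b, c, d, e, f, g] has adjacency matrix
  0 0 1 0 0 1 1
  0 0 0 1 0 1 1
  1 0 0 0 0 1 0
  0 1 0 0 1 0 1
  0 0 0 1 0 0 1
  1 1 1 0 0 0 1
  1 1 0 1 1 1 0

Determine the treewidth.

2

A width-2 tree decomposition is:
Bags: B1 = {a, f, g}  B2 = {a, c, f}  B3 = {b, f, g}  B4 = {b, d, g}  B5 = {d, e, g}
Tree: B1–B2, B1–B3, B3–B4, B4–B5
Every bag has size at most 3, so the width is 3 − 1 = 2 and tw(G) ≤ 2. Conversely, {d, e, g} is a clique of size 3, and the vertices of any clique must share a bag in every tree decomposition; so some bag has ≥ 3 vertices and tw(G) ≥ 2. The upper and lower bounds meet at 2, so that is the treewidth.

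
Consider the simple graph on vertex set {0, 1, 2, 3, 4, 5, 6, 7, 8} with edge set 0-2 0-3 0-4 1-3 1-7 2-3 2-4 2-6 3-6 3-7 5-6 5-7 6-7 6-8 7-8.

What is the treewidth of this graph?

2

A width-2 tree decomposition is:
Bags: B1 = {2, 3, 6}  B2 = {0, 2, 3}  B3 = {3, 6, 7}  B4 = {1, 3, 7}  B5 = {5, 6, 7}  B6 = {6, 7, 8}  B7 = {0, 2, 4}
Tree: B1–B2, B1–B3, B3–B4, B3–B5, B3–B6, B2–B7
Each bag holds 3 vertices, so the decomposition has width 2, which upper-bounds the treewidth. Conversely, {6, 7, 8} is a clique of size 3, and the vertices of any clique must share a bag in every tree decomposition; so some bag has ≥ 3 vertices and tw(G) ≥ 2. Therefore the treewidth is 2.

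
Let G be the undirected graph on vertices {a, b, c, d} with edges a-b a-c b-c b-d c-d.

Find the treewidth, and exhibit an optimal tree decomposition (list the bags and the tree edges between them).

Every bag has size at most 3, so the width is 3 − 1 = 2 and tw(G) ≤ 2. Conversely, {b, c, d} is a clique of size 3, and the vertices of any clique must share a bag in every tree decomposition; so some bag has ≥ 3 vertices and tw(G) ≥ 2. The upper and lower bounds meet at 2, so that is the treewidth.

Treewidth 2.
Bags: B1 = {a, b, c}  B2 = {b, c, d}
Tree: B1–B2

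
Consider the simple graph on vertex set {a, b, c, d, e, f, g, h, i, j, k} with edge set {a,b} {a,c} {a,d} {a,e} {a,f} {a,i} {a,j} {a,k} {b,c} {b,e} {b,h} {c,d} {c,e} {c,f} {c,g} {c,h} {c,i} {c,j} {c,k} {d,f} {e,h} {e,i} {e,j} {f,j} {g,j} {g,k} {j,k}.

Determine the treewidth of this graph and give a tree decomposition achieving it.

Each bag holds 4 vertices, so the decomposition has width 3, which upper-bounds the treewidth. Conversely, {c, g, j, k} is a clique of size 4, and the vertices of any clique must share a bag in every tree decomposition; so some bag has ≥ 4 vertices and tw(G) ≥ 3. Combining the bounds, tw(G) = 3.

Treewidth 3.
One optimal decomposition is:
Bags: B1 = {c, g, j, k}  B2 = {a, c, j, k}  B3 = {a, c, f, j}  B4 = {a, c, d, f}  B5 = {a, c, e, j}  B6 = {a, c, e, i}  B7 = {a, b, c, e}  B8 = {b, c, e, h}
Tree: B1–B2, B2–B3, B3–B4, B3–B5, B5–B6, B5–B7, B7–B8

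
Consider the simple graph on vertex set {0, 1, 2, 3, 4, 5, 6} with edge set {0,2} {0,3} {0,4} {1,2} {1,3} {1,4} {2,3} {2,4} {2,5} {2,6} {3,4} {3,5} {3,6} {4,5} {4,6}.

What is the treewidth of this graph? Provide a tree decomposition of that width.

Every bag has size at most 4, so the width is 4 − 1 = 3 and tw(G) ≤ 3. Conversely, {0, 2, 3, 4} is a clique of size 4, and the vertices of any clique must share a bag in every tree decomposition; so some bag has ≥ 4 vertices and tw(G) ≥ 3. The upper and lower bounds meet at 3, so that is the treewidth.

Treewidth 3.
One such decomposition:
Bags: B1 = {2, 3, 4, 6}  B2 = {2, 3, 4, 5}  B3 = {0, 2, 3, 4}  B4 = {1, 2, 3, 4}
Tree: B1–B2, B2–B3, B3–B4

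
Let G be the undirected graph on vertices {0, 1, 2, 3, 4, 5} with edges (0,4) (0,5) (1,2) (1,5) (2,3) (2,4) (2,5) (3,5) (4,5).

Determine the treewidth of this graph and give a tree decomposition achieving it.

Every bag has size at most 3, so the width is 3 − 1 = 2 and tw(G) ≤ 2. On the other hand G contains the 3-clique {0, 4, 5}. A clique must lie in a single bag of any decomposition, so no decomposition can have width below 2. Therefore the treewidth is 2.

Treewidth 2.
One optimal decomposition is:
Bags: B1 = {2, 4, 5}  B2 = {2, 3, 5}  B3 = {1, 2, 5}  B4 = {0, 4, 5}
Tree: B1–B2, B2–B3, B1–B4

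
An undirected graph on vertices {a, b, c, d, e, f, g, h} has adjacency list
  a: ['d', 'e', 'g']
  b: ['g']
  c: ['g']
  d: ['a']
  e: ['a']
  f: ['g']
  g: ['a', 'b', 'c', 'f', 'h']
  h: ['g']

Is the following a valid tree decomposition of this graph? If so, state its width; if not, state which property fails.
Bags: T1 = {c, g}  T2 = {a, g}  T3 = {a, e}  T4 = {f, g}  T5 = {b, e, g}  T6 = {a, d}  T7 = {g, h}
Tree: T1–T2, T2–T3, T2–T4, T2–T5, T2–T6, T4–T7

No — bags containing vertex e are not connected in the tree.

A tree decomposition must satisfy three properties: every vertex lies in some bag; for every edge, both endpoints lie together in some bag; and for every vertex, the bags containing it form a connected subtree. Here bags containing vertex e are not connected in the tree, so the decomposition is invalid.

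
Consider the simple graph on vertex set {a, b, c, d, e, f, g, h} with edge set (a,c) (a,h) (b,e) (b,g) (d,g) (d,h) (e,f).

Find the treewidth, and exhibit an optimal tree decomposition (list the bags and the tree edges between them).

Every bag has size at most 2, so the width is 2 − 1 = 1 and tw(G) ≤ 1. Since G has at least one edge (e.g. c–a), it is not an edgeless graph, so tw(G) ≥ 1. The upper and lower bounds meet at 1, so that is the treewidth.

Treewidth 1.
One optimal decomposition is:
Bags: B1 = {a, c}  B2 = {a, h}  B3 = {d, h}  B4 = {d, g}  B5 = {b, g}  B6 = {b, e}  B7 = {e, f}
Tree: B1–B2, B2–B3, B3–B4, B4–B5, B5–B6, B6–B7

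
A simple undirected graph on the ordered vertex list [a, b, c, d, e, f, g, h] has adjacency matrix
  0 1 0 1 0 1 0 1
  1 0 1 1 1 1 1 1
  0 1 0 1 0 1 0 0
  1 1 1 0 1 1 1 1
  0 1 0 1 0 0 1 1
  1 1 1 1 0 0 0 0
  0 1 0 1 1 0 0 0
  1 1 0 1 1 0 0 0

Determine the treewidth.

A width-3 tree decomposition is:
Bags: B1 = {a, b, d, f}  B2 = {a, b, d, h}  B3 = {b, d, e, h}  B4 = {b, c, d, f}  B5 = {b, d, e, g}
Tree: B1–B2, B2–B3, B1–B4, B3–B5
The largest bag has 4 vertices, giving width 3; this decomposition certifies tw(G) ≤ 3. Conversely, {b, d, e, g} is a clique of size 4, and the vertices of any clique must share a bag in every tree decomposition; so some bag has ≥ 4 vertices and tw(G) ≥ 3. Combining the bounds, tw(G) = 3.

3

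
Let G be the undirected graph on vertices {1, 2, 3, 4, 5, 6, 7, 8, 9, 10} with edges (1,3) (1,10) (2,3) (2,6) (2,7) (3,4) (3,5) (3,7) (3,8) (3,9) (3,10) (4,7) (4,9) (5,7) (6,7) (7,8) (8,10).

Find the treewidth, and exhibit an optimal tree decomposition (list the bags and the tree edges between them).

Every bag has size at most 3, so the width is 3 − 1 = 2 and tw(G) ≤ 2. On the other hand G contains the 3-clique {1, 3, 10}. A clique must lie in a single bag of any decomposition, so no decomposition can have width below 2. Therefore the treewidth is 2.

Treewidth 2.
One optimal decomposition is:
Bags: B1 = {3, 7, 8}  B2 = {3, 5, 7}  B3 = {3, 4, 7}  B4 = {3, 8, 10}  B5 = {2, 3, 7}  B6 = {1, 3, 10}  B7 = {2, 6, 7}  B8 = {3, 4, 9}
Tree: B1–B2, B2–B3, B1–B4, B1–B5, B4–B6, B5–B7, B3–B8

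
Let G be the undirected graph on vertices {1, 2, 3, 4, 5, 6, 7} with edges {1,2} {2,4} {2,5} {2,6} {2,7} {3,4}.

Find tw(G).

1

A width-1 tree decomposition is:
Bags: B1 = {2, 5}  B2 = {2, 6}  B3 = {2, 4}  B4 = {2, 7}  B5 = {1, 2}  B6 = {3, 4}
Tree: B1–B2, B1–B3, B3–B4, B4–B5, B3–B6
The largest bag has 2 vertices, giving width 1; this decomposition certifies tw(G) ≤ 1. Any graph with an edge has treewidth ≥ 1, and G has the edge 5–2. Therefore the treewidth is 1.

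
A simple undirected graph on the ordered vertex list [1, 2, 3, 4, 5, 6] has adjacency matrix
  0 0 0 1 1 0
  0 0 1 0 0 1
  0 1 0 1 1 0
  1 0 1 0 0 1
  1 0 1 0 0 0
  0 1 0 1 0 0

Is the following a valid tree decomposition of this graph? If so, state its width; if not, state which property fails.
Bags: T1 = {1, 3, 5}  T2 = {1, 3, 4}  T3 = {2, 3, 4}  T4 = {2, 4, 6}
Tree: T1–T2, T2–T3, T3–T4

Vertex coverage: the bags together contain {1, 2, 3, 4, 5, 6}, the full vertex set. Edge coverage: each edge of G has both endpoints in at least one bag. Running intersection: for every vertex, the bags containing it form a connected subtree. All three properties hold, so this is a valid tree decomposition of width max|bag| − 1 = 2, and hence tw(G) ≤ 2.

Yes; width 2.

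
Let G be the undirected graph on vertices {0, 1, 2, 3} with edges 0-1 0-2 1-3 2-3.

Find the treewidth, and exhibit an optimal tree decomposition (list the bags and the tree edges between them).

Treewidth 2.
One such decomposition:
Bags: B1 = {0, 2, 3}  B2 = {0, 1, 3}
Tree: B1–B2

Each bag holds 3 vertices, so the decomposition has width 2, which upper-bounds the treewidth. Since 3–2–0–1–3 is a cycle in G, G is not acyclic. Forests are exactly the graphs of treewidth ≤ 1, so tw(G) ≥ 2. The upper and lower bounds meet at 2, so that is the treewidth.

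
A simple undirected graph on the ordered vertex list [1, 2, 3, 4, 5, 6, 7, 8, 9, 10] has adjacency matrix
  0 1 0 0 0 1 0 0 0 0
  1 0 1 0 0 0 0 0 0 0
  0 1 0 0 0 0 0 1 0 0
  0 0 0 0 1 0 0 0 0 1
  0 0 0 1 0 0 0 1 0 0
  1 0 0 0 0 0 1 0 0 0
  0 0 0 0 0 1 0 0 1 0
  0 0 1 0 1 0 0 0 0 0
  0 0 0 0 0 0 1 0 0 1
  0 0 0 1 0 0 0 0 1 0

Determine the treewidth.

2

A width-2 tree decomposition is:
Bags: B1 = {6, 7, 9}  B2 = {6, 9, 10}  B3 = {4, 6, 10}  B4 = {4, 5, 6}  B5 = {5, 6, 8}  B6 = {3, 6, 8}  B7 = {2, 3, 6}  B8 = {1, 2, 6}
Tree: B1–B2, B2–B3, B3–B4, B4–B5, B5–B6, B6–B7, B7–B8
The largest bag has 3 vertices, giving width 2; this decomposition certifies tw(G) ≤ 2. The edges 6–7–9–10–4–5–8–3–2–1–6 form a cycle, so G is not a tree and its treewidth is at least 2. Combining the bounds, tw(G) = 2.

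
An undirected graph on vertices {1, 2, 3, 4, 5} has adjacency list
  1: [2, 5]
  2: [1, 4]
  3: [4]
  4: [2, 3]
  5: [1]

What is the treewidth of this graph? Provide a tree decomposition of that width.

Every bag has size at most 2, so the width is 2 − 1 = 1 and tw(G) ≤ 1. Any graph with an edge has treewidth ≥ 1, and G has the edge 5–1. The upper and lower bounds meet at 1, so that is the treewidth.

Treewidth 1.
One optimal decomposition is:
Bags: B1 = {1, 5}  B2 = {1, 2}  B3 = {2, 4}  B4 = {3, 4}
Tree: B1–B2, B2–B3, B3–B4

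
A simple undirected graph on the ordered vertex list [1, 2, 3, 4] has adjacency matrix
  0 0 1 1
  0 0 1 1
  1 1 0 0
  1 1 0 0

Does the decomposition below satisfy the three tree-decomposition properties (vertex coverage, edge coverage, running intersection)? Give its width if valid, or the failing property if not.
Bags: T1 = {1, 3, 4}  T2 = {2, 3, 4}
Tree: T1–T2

Yes; width 2.

Checking the three conditions: (i) the bags cover all of {1, 2, 3, 4}; (ii) for each edge, some bag contains both endpoints; (iii) the bags containing any fixed vertex form a subtree. All hold, so the decomposition is valid with width 3 − 1 = 2.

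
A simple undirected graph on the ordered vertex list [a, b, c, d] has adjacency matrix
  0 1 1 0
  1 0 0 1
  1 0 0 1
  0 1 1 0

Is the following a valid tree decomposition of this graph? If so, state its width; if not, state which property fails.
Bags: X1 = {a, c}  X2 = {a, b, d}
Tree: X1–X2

No — edge (d,c) lies in no bag.

A tree decomposition must satisfy three properties: every vertex lies in some bag; for every edge, both endpoints lie together in some bag; and for every vertex, the bags containing it form a connected subtree. Here edge (d,c) lies in no bag, so the decomposition is invalid.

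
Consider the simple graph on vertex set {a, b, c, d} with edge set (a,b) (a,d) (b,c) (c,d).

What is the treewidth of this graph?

2

A width-2 tree decomposition is:
Bags: B1 = {a, b, d}  B2 = {b, c, d}
Tree: B1–B2
The largest bag has 3 vertices, giving width 2; this decomposition certifies tw(G) ≤ 2. For the lower bound, G contains the cycle b–a–d–c–b, so G is not a forest; only forests have treewidth ≤ 1, hence tw(G) ≥ 2. Combining the bounds, tw(G) = 2.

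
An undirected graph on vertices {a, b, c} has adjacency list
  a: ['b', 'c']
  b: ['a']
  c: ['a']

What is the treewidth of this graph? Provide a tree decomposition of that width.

The largest bag has 2 vertices, giving width 1; this decomposition certifies tw(G) ≤ 1. G has an edge, so its treewidth is at least 1. Hence tw(G) = 1 exactly.

Treewidth 1.
One optimal decomposition is:
Bags: B1 = {a, b}  B2 = {a, c}
Tree: B1–B2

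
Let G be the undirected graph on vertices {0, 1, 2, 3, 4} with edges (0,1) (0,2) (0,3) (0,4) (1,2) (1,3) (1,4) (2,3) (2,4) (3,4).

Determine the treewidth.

4

A width-4 tree decomposition is:
Bags: B1 = {0, 1, 2, 3, 4}
Tree: (single bag)
A single bag containing all 5 vertices is trivially a valid decomposition of width 4. For the lower bound, the 5 vertices {0, 1, 2, 3, 4} are pairwise adjacent, and any tree decomposition puts a clique entirely inside one bag — forcing width ≥ 4. Hence tw(G) = 4 exactly.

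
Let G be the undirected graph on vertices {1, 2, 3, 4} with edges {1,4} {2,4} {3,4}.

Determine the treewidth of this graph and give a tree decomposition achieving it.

Treewidth 1.
Bags: B1 = {1, 4}  B2 = {2, 4}  B3 = {3, 4}
Tree: B1–B2, B1–B3

The largest bag has 2 vertices, giving width 1; this decomposition certifies tw(G) ≤ 1. Since G has at least one edge (e.g. 4–1), it is not an edgeless graph, so tw(G) ≥ 1. Hence tw(G) = 1 exactly.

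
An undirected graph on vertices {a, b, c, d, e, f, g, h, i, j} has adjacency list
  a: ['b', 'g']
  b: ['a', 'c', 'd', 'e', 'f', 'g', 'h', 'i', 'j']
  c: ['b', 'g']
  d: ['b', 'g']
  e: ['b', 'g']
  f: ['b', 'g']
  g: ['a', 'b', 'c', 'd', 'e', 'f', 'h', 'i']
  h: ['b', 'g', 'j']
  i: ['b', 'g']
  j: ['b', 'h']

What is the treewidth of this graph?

A width-2 tree decomposition is:
Bags: B1 = {b, d, g}  B2 = {b, f, g}  B3 = {b, g, i}  B4 = {b, g, h}  B5 = {b, h, j}  B6 = {b, e, g}  B7 = {b, c, g}  B8 = {a, b, g}
Tree: B1–B2, B1–B3, B2–B4, B4–B5, B2–B6, B6–B7, B2–B8
Every bag has size at most 3, so the width is 3 − 1 = 2 and tw(G) ≤ 2. For the lower bound, the 3 vertices {b, d, g} are pairwise adjacent, and any tree decomposition puts a clique entirely inside one bag — forcing width ≥ 2. Therefore the treewidth is 2.

2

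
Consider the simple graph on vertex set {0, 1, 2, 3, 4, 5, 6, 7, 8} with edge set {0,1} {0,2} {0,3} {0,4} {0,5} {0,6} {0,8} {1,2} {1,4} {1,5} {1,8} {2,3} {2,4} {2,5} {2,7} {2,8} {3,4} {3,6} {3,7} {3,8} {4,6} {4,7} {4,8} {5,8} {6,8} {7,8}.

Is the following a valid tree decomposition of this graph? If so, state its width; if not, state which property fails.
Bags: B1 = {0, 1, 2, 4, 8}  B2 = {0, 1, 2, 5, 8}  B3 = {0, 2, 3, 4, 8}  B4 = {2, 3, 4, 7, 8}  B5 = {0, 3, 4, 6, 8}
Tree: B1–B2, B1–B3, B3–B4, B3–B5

Checking the three conditions: (i) the bags cover all of {0, 1, 2, 3, 4, 5, 6, 7, 8}; (ii) for each edge, some bag contains both endpoints; (iii) the bags containing any fixed vertex form a subtree. All hold, so the decomposition is valid with width 5 − 1 = 4.

Yes; width 4.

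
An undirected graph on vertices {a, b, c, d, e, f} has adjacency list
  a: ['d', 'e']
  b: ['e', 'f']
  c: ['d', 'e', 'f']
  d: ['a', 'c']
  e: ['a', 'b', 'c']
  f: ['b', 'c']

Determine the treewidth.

2

A width-2 tree decomposition is:
Bags: B1 = {b, e, f}  B2 = {c, e, f}  B3 = {a, c, e}  B4 = {a, c, d}
Tree: B1–B2, B2–B3, B3–B4
Every bag has size at most 3, so the width is 3 − 1 = 2 and tw(G) ≤ 2. The edges b–f–c–e–b form a cycle, so G is not a tree and its treewidth is at least 2. Therefore the treewidth is 2.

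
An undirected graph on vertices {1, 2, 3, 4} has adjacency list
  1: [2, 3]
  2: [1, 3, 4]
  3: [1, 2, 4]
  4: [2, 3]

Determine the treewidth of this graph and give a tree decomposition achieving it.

Treewidth 2.
Bags: B1 = {1, 2, 3}  B2 = {2, 3, 4}
Tree: B1–B2

Each bag holds 3 vertices, so the decomposition has width 2, which upper-bounds the treewidth. For the lower bound, the 3 vertices {1, 2, 3} are pairwise adjacent, and any tree decomposition puts a clique entirely inside one bag — forcing width ≥ 2. The upper and lower bounds meet at 2, so that is the treewidth.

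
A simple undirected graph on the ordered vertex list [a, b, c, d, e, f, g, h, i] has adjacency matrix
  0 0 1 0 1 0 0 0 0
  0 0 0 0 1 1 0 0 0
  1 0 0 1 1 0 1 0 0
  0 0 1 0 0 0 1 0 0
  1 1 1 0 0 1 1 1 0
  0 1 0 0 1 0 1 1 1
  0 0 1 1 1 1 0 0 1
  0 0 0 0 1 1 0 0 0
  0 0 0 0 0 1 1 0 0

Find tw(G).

2

A width-2 tree decomposition is:
Bags: B1 = {c, e, g}  B2 = {e, f, g}  B3 = {a, c, e}  B4 = {f, g, i}  B5 = {c, d, g}  B6 = {b, e, f}  B7 = {e, f, h}
Tree: B1–B2, B1–B3, B2–B4, B1–B5, B2–B6, B6–B7
The largest bag has 3 vertices, giving width 2; this decomposition certifies tw(G) ≤ 2. Conversely, {c, d, g} is a clique of size 3, and the vertices of any clique must share a bag in every tree decomposition; so some bag has ≥ 3 vertices and tw(G) ≥ 2. Combining the bounds, tw(G) = 2.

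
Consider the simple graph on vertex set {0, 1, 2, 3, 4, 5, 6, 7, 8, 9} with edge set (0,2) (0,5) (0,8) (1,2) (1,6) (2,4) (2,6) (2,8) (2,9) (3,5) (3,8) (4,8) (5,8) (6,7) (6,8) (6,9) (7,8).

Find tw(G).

2

A width-2 tree decomposition is:
Bags: B1 = {2, 6, 8}  B2 = {1, 2, 6}  B3 = {0, 2, 8}  B4 = {6, 7, 8}  B5 = {0, 5, 8}  B6 = {3, 5, 8}  B7 = {2, 6, 9}  B8 = {2, 4, 8}
Tree: B1–B2, B1–B3, B1–B4, B3–B5, B5–B6, B2–B7, B3–B8
The largest bag has 3 vertices, giving width 2; this decomposition certifies tw(G) ≤ 2. On the other hand G contains the 3-clique {0, 2, 8}. A clique must lie in a single bag of any decomposition, so no decomposition can have width below 2. Hence tw(G) = 2 exactly.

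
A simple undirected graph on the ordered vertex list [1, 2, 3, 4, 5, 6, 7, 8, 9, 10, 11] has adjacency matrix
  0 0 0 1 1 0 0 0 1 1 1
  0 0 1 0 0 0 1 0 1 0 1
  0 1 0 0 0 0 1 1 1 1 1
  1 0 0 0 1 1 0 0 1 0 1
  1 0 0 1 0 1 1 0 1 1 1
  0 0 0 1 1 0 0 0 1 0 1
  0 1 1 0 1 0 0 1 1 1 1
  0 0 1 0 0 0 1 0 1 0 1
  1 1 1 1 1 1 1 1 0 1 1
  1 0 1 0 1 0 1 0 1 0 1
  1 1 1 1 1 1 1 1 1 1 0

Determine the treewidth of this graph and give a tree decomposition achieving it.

Treewidth 4.
Bags: B1 = {1, 5, 9, 10, 11}  B2 = {5, 7, 9, 10, 11}  B3 = {1, 4, 5, 9, 11}  B4 = {3, 7, 9, 10, 11}  B5 = {2, 3, 7, 9, 11}  B6 = {3, 7, 8, 9, 11}  B7 = {4, 5, 6, 9, 11}
Tree: B1–B2, B1–B3, B2–B4, B4–B5, B5–B6, B3–B7

The largest bag has 5 vertices, giving width 4; this decomposition certifies tw(G) ≤ 4. On the other hand G contains the 5-clique {3, 7, 8, 9, 11}. A clique must lie in a single bag of any decomposition, so no decomposition can have width below 4. Therefore the treewidth is 4.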